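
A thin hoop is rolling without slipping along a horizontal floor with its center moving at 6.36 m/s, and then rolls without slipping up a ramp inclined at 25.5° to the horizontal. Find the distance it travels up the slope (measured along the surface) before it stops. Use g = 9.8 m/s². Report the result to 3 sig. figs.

The moment of inertia is MR², giving k ≡ I/(MR²) = 1.
The rolling condition ω = v/R makes the rotational term ½I(v/R)² = ½kMv², so KE_total = ½(1+k)Mv² = Mv².
Setting this equal to Mgh gives the vertical rise h = (1+k)v₀²/(2g) = 2×6.36²/(2×9.8) = 4.128 m.
Along the incline, d = h/sinθ = 4.128/sin25.5° ≈ 9.59 m.

d ≈ 9.59 m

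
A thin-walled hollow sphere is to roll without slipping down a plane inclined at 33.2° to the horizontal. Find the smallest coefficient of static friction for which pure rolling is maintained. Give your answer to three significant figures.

Here I = (2/3)MR², so the shape factor k = I/(MR²) = 2/3.
Along the incline Mg sinθ − f = Ma, and torque about the center fR = Iα = kMR²(a/R) gives f = kMa.
These give a = g sinθ/(1+k) and the required friction f = kMg sinθ/(1+k).
With N = Mg cosθ, the no-slip condition f ≤ μN gives μ_min = f/N = k tanθ/(1+k).
μ_min = (2/3) × tan33.2° / 1.667 ≈ 0.262.

μ_min ≈ 0.262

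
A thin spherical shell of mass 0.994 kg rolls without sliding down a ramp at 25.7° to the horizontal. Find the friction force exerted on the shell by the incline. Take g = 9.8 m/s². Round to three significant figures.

f ≈ 1.69 N

The moment of inertia is (2/3)MR², giving k ≡ I/(MR²) = 2/3.
Translational: Mg sinθ − f = Ma. Rotational about the CM: fR = Iα = kMRa, so f = kMa.
Combining, a = g sinθ/(1+k) and f = kMa = kMg sinθ/(1+k).
f = (2/3) × 0.994 × 9.8 × sin25.7° / 1.667 ≈ 1.69 N.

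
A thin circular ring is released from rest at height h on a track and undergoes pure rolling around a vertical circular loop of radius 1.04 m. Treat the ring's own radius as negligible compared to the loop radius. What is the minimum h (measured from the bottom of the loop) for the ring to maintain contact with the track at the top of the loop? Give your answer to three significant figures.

The moment of inertia is MR², giving k ≡ I/(MR²) = 1.
At the top of the loop, the minimum-contact condition is Mg = Mv_top²/r, so v_top² = gr.
With ω = v/R, the kinetic energy at speed v is ½(1+k)Mv² = Mv².
Energy conservation from release (height h) to the top (height 2r): Mgh = Mg(2r) + M·gr.
Thus h_min = 2r + (1+k)r/2 = r(2 + 2/2) = 1.04 × 3 ≈ 3.12 m.

h_min ≈ 3.12 m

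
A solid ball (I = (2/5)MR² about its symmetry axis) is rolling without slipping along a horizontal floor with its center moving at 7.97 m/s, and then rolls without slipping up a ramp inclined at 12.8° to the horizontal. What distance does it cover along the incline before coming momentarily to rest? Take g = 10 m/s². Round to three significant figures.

For this body I = (2/5)MR², i.e. k = I/(MR²) = 0.4.
The rolling condition ω = v/R makes the rotational term ½I(v/R)² = ½kMv², so KE_total = ½(1+k)Mv² = (7/10)Mv².
Setting this equal to Mgh gives the vertical rise h = (1+k)v₀²/(2g) = 1.4×7.97²/(2×10) = 4.446 m.
The distance along the slope is d = h/sinθ = 4.446/sin12.8° ≈ 20.1 m.

d ≈ 20.1 m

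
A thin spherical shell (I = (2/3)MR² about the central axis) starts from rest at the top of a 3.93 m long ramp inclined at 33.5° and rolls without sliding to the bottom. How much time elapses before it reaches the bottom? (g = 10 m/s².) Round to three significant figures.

With I = (2/3)MR², the ratio k = I/(MR²) is 2/3.
Newton's second law down the slope: Mg sinθ − f = Ma. The torque equation fR = Iα (with α = a/R) gives f = kMa.
Hence a = g sinθ/(1+k) = 10×sin33.5°/1.667 = 3.312 m/s².
With constant a from rest, t = √(2L/a) = √(2·3.93/3.312) ≈ 1.54 s.

t ≈ 1.54 s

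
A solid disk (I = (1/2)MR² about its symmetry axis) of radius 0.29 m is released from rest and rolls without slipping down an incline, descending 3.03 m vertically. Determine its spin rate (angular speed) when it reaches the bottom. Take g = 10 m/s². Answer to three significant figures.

Here I = (1/2)MR², so the shape factor k = I/(MR²) = 0.5.
Pure rolling means v = ωR; then KE = ½Mv² + ½I(v/R)² = ½(1+k)Mv² = (3/4)Mv².
Energy conservation Mgh = ½(1+k)Mv² gives v = √(2gh/(1+k)) = √(2 × 10 × 3.03 / 1.5) = 6.356 m/s.
The angular speed follows from ω = v/R = 6.356/0.29 ≈ 21.9 rad/s.

ω ≈ 21.9 rad/s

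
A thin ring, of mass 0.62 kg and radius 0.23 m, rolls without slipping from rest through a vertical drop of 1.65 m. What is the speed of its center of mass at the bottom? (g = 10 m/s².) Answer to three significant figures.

For this body I = MR², i.e. k = I/(MR²) = 1.
The rolling condition ω = v/R makes the rotational term ½I(v/R)² = ½kMv², so KE_total = ½(1+k)Mv² = Mv².
Setting Mgh = Mv² gives v = √(2gh/(1+k)) = √(2·10·1.65/2) ≈ 4.06 m/s.

v ≈ 4.06 m/s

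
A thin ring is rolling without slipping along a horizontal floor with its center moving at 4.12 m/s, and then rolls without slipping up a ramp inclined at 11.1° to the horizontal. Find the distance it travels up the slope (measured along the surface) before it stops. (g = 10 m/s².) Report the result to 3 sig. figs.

The moment of inertia is MR², giving k ≡ I/(MR²) = 1.
Rolling without slipping gives ω = v/R, so the total kinetic energy is ½Mv² + ½Iω² = ½(1+k)Mv² = Mv².
Setting this equal to Mgh gives the vertical rise h = (1+k)v₀²/(2g) = 2×4.12²/(2×10) = 1.697 m.
The distance along the slope is d = h/sinθ = 1.697/sin11.1° ≈ 8.82 m.

d ≈ 8.82 m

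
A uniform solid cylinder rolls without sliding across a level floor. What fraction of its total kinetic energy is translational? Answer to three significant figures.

With I = (1/2)MR², the ratio k = I/(MR²) is 0.5.
With ω = v/R, KE_trans = ½Mv² and KE_rot = ½Iω² = ½kMv², so KE_total = ½(1+k)Mv².
The translational fraction is therefore 1/(1+k) = 1/1.5 ≈ 0.667.

fraction ≈ 0.667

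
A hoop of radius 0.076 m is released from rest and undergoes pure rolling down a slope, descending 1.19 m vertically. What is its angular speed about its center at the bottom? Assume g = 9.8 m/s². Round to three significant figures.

The moment of inertia is MR², giving k ≡ I/(MR²) = 1.
Pure rolling means v = ωR; then KE = ½Mv² + ½I(v/R)² = ½(1+k)Mv² = Mv².
Energy conservation Mgh = ½(1+k)Mv² gives v = √(2gh/(1+k)) = √(2 × 9.8 × 1.19 / 2) = 3.415 m/s.
The angular speed follows from ω = v/R = 3.415/0.076 ≈ 44.9 rad/s.

ω ≈ 44.9 rad/s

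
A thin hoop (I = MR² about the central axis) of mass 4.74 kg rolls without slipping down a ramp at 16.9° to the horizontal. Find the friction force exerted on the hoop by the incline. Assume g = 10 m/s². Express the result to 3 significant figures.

f ≈ 6.89 N

For this body I = MR², i.e. k = I/(MR²) = 1.
Along the incline Mg sinθ − f = Ma, and torque about the center fR = Iα = kMR²(a/R) gives f = kMa.
Combining, a = g sinθ/(1+k) and f = kMa = kMg sinθ/(1+k).
f = 1 × 4.74 × 10 × sin16.9° / 2 ≈ 6.89 N.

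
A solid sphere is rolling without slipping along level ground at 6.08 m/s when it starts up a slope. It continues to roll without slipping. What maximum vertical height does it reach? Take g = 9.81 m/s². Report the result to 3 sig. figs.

Here I = (2/5)MR², so the shape factor k = I/(MR²) = 0.4.
The rolling condition ω = v/R makes the rotational term ½I(v/R)² = ½kMv², so KE_total = ½(1+k)Mv² = (7/10)Mv².
All of this converts to potential energy at the highest point: (7/10)Mv₀² = Mgh.
Thus h = (1+k)v₀²/(2g) = 1.4 × 6.08² / (2 × 9.81) ≈ 2.64 m.

h ≈ 2.64 m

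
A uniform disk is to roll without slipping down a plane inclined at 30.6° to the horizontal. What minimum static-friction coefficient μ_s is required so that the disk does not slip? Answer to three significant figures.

μ_min ≈ 0.197

With I = (1/2)MR², the ratio k = I/(MR²) is 0.5.
Along the incline Mg sinθ − f = Ma, and torque about the center fR = Iα = kMR²(a/R) gives f = kMa.
These give a = g sinθ/(1+k) and the required friction f = kMg sinθ/(1+k).
The normal force is N = Mg cosθ, so μ_min = f/N = k tanθ/(1+k).
μ_min = 0.5 × tan30.6° / 1.5 ≈ 0.197.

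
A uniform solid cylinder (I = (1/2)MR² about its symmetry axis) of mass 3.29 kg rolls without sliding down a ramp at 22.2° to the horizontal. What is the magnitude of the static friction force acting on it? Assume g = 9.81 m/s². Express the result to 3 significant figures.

The moment of inertia is (1/2)MR², giving k ≡ I/(MR²) = 0.5.
Newton's second law down the slope: Mg sinθ − f = Ma. The torque equation fR = Iα (with α = a/R) gives f = kMa.
Combining, a = g sinθ/(1+k) and f = kMa = kMg sinθ/(1+k).
f = 0.5 × 3.29 × 9.81 × sin22.2° / 1.5 ≈ 4.06 N.

f ≈ 4.06 N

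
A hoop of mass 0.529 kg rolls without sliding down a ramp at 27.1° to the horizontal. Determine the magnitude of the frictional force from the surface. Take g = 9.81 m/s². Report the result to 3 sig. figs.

f ≈ 1.18 N

Here I = MR², so the shape factor k = I/(MR²) = 1.
Newton's second law down the slope: Mg sinθ − f = Ma. The torque equation fR = Iα (with α = a/R) gives f = kMa.
Combining, a = g sinθ/(1+k) and f = kMa = kMg sinθ/(1+k).
f = 1 × 0.529 × 9.81 × sin27.1° / 2 ≈ 1.18 N.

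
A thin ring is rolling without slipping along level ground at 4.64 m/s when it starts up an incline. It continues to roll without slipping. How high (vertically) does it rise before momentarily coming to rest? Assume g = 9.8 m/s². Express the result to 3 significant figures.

The moment of inertia is MR², giving k ≡ I/(MR²) = 1.
Rolling without slipping gives ω = v/R, so the total kinetic energy is ½Mv² + ½Iω² = ½(1+k)Mv² = Mv².
All of this converts to potential energy at the highest point: Mv₀² = Mgh.
Thus h = (1+k)v₀²/(2g) = 2 × 4.64² / (2 × 9.8) ≈ 2.20 m.

h ≈ 2.20 m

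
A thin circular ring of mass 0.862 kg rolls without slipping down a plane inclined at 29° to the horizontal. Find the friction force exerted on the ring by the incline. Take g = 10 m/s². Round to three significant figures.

Here I = MR², so the shape factor k = I/(MR²) = 1.
Along the incline Mg sinθ − f = Ma, and torque about the center fR = Iα = kMR²(a/R) gives f = kMa.
Combining, a = g sinθ/(1+k) and f = kMa = kMg sinθ/(1+k).
f = 1 × 0.862 × 10 × sin29° / 2 ≈ 2.09 N.

f ≈ 2.09 N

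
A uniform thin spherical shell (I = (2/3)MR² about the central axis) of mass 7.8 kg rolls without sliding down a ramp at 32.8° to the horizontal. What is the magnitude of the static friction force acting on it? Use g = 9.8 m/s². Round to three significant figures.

f ≈ 16.6 N

For this body I = (2/3)MR², i.e. k = I/(MR²) = 2/3.
Translational: Mg sinθ − f = Ma. Rotational about the CM: fR = Iα = kMRa, so f = kMa.
Combining, a = g sinθ/(1+k) and f = kMa = kMg sinθ/(1+k).
f = (2/3) × 7.8 × 9.8 × sin32.8° / 1.667 ≈ 16.6 N.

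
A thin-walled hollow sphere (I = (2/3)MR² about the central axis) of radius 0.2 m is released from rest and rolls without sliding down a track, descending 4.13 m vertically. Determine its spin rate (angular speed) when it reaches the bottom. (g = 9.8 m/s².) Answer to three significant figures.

ω ≈ 34.8 rad/s

The moment of inertia is (2/3)MR², giving k ≡ I/(MR²) = 2/3.
Rolling without slipping gives ω = v/R, so the total kinetic energy is ½Mv² + ½Iω² = ½(1+k)Mv² = (5/6)Mv².
Energy conservation Mgh = ½(1+k)Mv² gives v = √(2gh/(1+k)) = √(2 × 9.8 × 4.13 / 1.667) = 6.969 m/s.
The angular speed follows from ω = v/R = 6.969/0.2 ≈ 34.8 rad/s.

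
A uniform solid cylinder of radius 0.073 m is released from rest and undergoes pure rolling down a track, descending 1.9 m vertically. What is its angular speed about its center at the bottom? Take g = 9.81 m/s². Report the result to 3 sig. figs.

Here I = (1/2)MR², so the shape factor k = I/(MR²) = 0.5.
The rolling condition ω = v/R makes the rotational term ½I(v/R)² = ½kMv², so KE_total = ½(1+k)Mv² = (3/4)Mv².
Energy conservation Mgh = ½(1+k)Mv² gives v = √(2gh/(1+k)) = √(2 × 9.81 × 1.9 / 1.5) = 4.985 m/s.
The angular speed follows from ω = v/R = 4.985/0.073 ≈ 68.3 rad/s.

ω ≈ 68.3 rad/s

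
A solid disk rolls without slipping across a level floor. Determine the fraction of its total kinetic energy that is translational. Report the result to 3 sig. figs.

fraction ≈ 0.667

For this body I = (1/2)MR², i.e. k = I/(MR²) = 0.5.
Since ω = v/R, the translational part is ½Mv² and the rotational part is ½I(v/R)² = ½kMv²; the total is ½(1+k)Mv².
The translational fraction is therefore 1/(1+k) = 1/1.5 ≈ 0.667.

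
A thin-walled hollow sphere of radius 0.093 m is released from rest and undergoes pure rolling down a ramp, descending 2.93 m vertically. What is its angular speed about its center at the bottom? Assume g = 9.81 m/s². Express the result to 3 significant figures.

For this body I = (2/3)MR², i.e. k = I/(MR²) = 2/3.
Pure rolling means v = ωR; then KE = ½Mv² + ½I(v/R)² = ½(1+k)Mv² = (5/6)Mv².
Energy conservation Mgh = ½(1+k)Mv² gives v = √(2gh/(1+k)) = √(2 × 9.81 × 2.93 / 1.667) = 5.873 m/s.
Then ω = v/R = 5.873 / 0.093 ≈ 63.2 rad/s.

ω ≈ 63.2 rad/s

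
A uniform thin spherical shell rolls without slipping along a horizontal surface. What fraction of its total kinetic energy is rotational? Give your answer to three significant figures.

For this body I = (2/3)MR², i.e. k = I/(MR²) = 2/3.
Since ω = v/R, the translational part is ½Mv² and the rotational part is ½I(v/R)² = ½kMv²; the total is ½(1+k)Mv².
The rotational fraction is therefore k/(1+k) = (2/3)/1.667 ≈ 0.400.

fraction ≈ 0.400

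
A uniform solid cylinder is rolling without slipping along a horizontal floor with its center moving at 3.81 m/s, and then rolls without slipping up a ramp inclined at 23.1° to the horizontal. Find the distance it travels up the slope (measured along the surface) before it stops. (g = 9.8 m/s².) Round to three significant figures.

For this body I = (1/2)MR², i.e. k = I/(MR²) = 0.5.
Since it rolls without slipping, ω = v/R and KE = ½Mv² + ½Iω² = ½(1+k)Mv² = (3/4)Mv².
Setting this equal to Mgh gives the vertical rise h = (1+k)v₀²/(2g) = 1.5×3.81²/(2×9.8) = 1.111 m.
The distance along the slope is d = h/sinθ = 1.111/sin23.1° ≈ 2.83 m.

d ≈ 2.83 m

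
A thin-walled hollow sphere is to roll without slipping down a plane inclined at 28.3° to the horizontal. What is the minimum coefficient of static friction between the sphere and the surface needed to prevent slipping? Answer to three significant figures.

Here I = (2/3)MR², so the shape factor k = I/(MR²) = 2/3.
Newton's second law down the slope: Mg sinθ − f = Ma. The torque equation fR = Iα (with α = a/R) gives f = kMa.
These give a = g sinθ/(1+k) and the required friction f = kMg sinθ/(1+k).
With N = Mg cosθ, the no-slip condition f ≤ μN gives μ_min = f/N = k tanθ/(1+k).
μ_min = (2/3) × tan28.3° / 1.667 ≈ 0.215.

μ_min ≈ 0.215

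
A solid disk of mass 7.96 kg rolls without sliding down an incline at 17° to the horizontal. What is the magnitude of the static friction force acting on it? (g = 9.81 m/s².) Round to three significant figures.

For this body I = (1/2)MR², i.e. k = I/(MR²) = 0.5.
Along the incline Mg sinθ − f = Ma, and torque about the center fR = Iα = kMR²(a/R) gives f = kMa.
Combining, a = g sinθ/(1+k) and f = kMa = kMg sinθ/(1+k).
f = 0.5 × 7.96 × 9.81 × sin17° / 1.5 ≈ 7.61 N.

f ≈ 7.61 N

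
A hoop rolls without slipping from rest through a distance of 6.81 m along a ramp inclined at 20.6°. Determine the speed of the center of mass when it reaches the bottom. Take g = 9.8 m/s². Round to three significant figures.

For this body I = MR², i.e. k = I/(MR²) = 1.
Since it rolls without slipping, ω = v/R and KE = ½Mv² + ½Iω² = ½(1+k)Mv² = Mv².
The vertical drop is h = L sinθ = 6.81 × sin20.6° = 2.396 m.
Setting Mgh = Mv² gives v = √(2gh/(1+k)) = √(2·9.8·2.396/2) ≈ 4.85 m/s.

v ≈ 4.85 m/s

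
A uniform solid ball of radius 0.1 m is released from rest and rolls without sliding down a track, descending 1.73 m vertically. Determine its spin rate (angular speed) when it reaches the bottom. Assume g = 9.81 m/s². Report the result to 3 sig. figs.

ω ≈ 49.2 rad/s

Here I = (2/5)MR², so the shape factor k = I/(MR²) = 0.4.
Pure rolling means v = ωR; then KE = ½Mv² + ½I(v/R)² = ½(1+k)Mv² = (7/10)Mv².
Energy conservation Mgh = ½(1+k)Mv² gives v = √(2gh/(1+k)) = √(2 × 9.81 × 1.73 / 1.4) = 4.924 m/s.
Then ω = v/R = 4.924 / 0.1 ≈ 49.2 rad/s.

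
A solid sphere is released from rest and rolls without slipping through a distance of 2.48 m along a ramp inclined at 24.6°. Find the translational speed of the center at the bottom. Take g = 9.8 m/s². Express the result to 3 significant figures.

Here I = (2/5)MR², so the shape factor k = I/(MR²) = 0.4.
Pure rolling means v = ωR; then KE = ½Mv² + ½I(v/R)² = ½(1+k)Mv² = (7/10)Mv².
The vertical drop is h = L sinθ = 2.48 × sin24.6° = 1.032 m.
Energy conservation: Mgh = (7/10)Mv², so v = √(2gh/(1+k)) = √(2 × 9.8 × 1.032 / 1.4) ≈ 3.80 m/s.

v ≈ 3.80 m/s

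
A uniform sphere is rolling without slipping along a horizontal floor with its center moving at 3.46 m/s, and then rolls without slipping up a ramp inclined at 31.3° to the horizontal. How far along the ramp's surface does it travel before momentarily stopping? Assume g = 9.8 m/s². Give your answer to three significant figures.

d ≈ 1.65 m

For this body I = (2/5)MR², i.e. k = I/(MR²) = 0.4.
The rolling condition ω = v/R makes the rotational term ½I(v/R)² = ½kMv², so KE_total = ½(1+k)Mv² = (7/10)Mv².
Setting this equal to Mgh gives the vertical rise h = (1+k)v₀²/(2g) = 1.4×3.46²/(2×9.8) = 0.8551 m.
The distance along the slope is d = h/sinθ = 0.8551/sin31.3° ≈ 1.65 m.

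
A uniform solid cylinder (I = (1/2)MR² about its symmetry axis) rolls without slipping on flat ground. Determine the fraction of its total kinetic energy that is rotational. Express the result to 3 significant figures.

The moment of inertia is (1/2)MR², giving k ≡ I/(MR²) = 0.5.
Since ω = v/R, the translational part is ½Mv² and the rotational part is ½I(v/R)² = ½kMv²; the total is ½(1+k)Mv².
The rotational fraction is therefore k/(1+k) = 0.5/1.5 ≈ 0.333.

fraction ≈ 0.333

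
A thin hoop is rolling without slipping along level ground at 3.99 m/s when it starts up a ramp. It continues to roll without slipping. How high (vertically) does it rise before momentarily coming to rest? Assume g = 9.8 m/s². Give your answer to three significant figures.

h ≈ 1.62 m

For this body I = MR², i.e. k = I/(MR²) = 1.
Pure rolling means v = ωR; then KE = ½Mv² + ½I(v/R)² = ½(1+k)Mv² = Mv².
All of this converts to potential energy at the highest point: Mv₀² = Mgh.
Thus h = (1+k)v₀²/(2g) = 2 × 3.99² / (2 × 9.8) ≈ 1.62 m.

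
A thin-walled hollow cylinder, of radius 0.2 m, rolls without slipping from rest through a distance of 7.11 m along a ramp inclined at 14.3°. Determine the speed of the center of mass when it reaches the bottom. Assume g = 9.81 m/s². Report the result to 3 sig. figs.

v ≈ 4.15 m/s

With I = MR², the ratio k = I/(MR²) is 1.
Rolling without slipping gives ω = v/R, so the total kinetic energy is ½Mv² + ½Iω² = ½(1+k)Mv² = Mv².
The vertical drop is h = L sinθ = 7.11 × sin14.3° = 1.756 m.
Setting Mgh = Mv² gives v = √(2gh/(1+k)) = √(2·9.81·1.756/2) ≈ 4.15 m/s.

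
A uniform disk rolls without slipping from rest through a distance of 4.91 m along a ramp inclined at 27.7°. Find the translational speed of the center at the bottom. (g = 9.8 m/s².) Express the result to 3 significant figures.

v ≈ 5.46 m/s

The moment of inertia is (1/2)MR², giving k ≡ I/(MR²) = 0.5.
Since it rolls without slipping, ω = v/R and KE = ½Mv² + ½Iω² = ½(1+k)Mv² = (3/4)Mv².
The vertical drop is h = L sinθ = 4.91 × sin27.7° = 2.282 m.
Setting Mgh = (3/4)Mv² gives v = √(2gh/(1+k)) = √(2·9.8·2.282/1.5) ≈ 5.46 m/s.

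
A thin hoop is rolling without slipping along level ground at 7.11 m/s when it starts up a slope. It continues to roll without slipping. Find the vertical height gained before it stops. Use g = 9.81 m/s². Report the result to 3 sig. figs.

h ≈ 5.15 m

For this body I = MR², i.e. k = I/(MR²) = 1.
Since it rolls without slipping, ω = v/R and KE = ½Mv² + ½Iω² = ½(1+k)Mv² = Mv².
At the top the kinetic energy is zero, so Mv₀² = Mgh.
Thus h = (1+k)v₀²/(2g) = 2 × 7.11² / (2 × 9.81) ≈ 5.15 m.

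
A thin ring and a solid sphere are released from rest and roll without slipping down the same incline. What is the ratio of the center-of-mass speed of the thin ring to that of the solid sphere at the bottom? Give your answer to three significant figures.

v_ratio ≈ 0.837

Each satisfies Mgh = ½(1+k)Mv² with k = I/(MR²), so v ∝ 1/√(1+k).
For the thin ring k = 1; for the solid sphere k = 0.4.
v₁/v₂ = √((1+k₂)/(1+k₁)) = √(1.4/2) ≈ 0.837.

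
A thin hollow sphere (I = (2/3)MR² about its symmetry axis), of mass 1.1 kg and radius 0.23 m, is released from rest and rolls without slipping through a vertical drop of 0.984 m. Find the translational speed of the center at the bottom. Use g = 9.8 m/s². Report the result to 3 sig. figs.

v ≈ 3.40 m/s

Here I = (2/3)MR², so the shape factor k = I/(MR²) = 2/3.
The rolling condition ω = v/R makes the rotational term ½I(v/R)² = ½kMv², so KE_total = ½(1+k)Mv² = (5/6)Mv².
Setting Mgh = (5/6)Mv² gives v = √(2gh/(1+k)) = √(2·9.8·0.984/1.667) ≈ 3.40 m/s.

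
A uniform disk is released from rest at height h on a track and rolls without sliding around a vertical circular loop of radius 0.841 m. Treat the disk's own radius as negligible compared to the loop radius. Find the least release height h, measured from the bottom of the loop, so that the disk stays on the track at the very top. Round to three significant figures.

Here I = (1/2)MR², so the shape factor k = I/(MR²) = 0.5.
At the top of the loop, the minimum-contact condition is Mg = Mv_top²/r, so v_top² = gr.
With ω = v/R, the kinetic energy at speed v is ½(1+k)Mv² = (3/4)Mv².
Energy conservation from release (height h) to the top (height 2r): Mgh = Mg(2r) + (3/4)M·gr.
Thus h_min = 2r + (1+k)r/2 = r(2 + 1.5/2) = 0.841 × 2.75 ≈ 2.31 m.

h_min ≈ 2.31 m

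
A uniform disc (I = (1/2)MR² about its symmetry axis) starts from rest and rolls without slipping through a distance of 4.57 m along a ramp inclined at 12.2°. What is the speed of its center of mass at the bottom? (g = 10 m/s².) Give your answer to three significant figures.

For this body I = (1/2)MR², i.e. k = I/(MR²) = 0.5.
Rolling without slipping gives ω = v/R, so the total kinetic energy is ½Mv² + ½Iω² = ½(1+k)Mv² = (3/4)Mv².
The vertical drop is h = L sinθ = 4.57 × sin12.2° = 0.9658 m.
Energy conservation: Mgh = (3/4)Mv², so v = √(2gh/(1+k)) = √(2 × 10 × 0.9658 / 1.5) ≈ 3.59 m/s.

v ≈ 3.59 m/s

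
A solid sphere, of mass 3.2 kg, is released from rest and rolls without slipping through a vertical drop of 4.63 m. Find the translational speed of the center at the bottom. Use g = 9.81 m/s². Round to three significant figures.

With I = (2/5)MR², the ratio k = I/(MR²) is 0.4.
Pure rolling means v = ωR; then KE = ½Mv² + ½I(v/R)² = ½(1+k)Mv² = (7/10)Mv².
Energy conservation: Mgh = (7/10)Mv², so v = √(2gh/(1+k)) = √(2 × 9.81 × 4.63 / 1.4) ≈ 8.06 m/s.

v ≈ 8.06 m/s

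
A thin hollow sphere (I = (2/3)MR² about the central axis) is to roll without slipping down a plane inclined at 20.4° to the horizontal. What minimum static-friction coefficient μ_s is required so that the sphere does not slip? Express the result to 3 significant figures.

The moment of inertia is (2/3)MR², giving k ≡ I/(MR²) = 2/3.
Along the incline Mg sinθ − f = Ma, and torque about the center fR = Iα = kMR²(a/R) gives f = kMa.
These give a = g sinθ/(1+k) and the required friction f = kMg sinθ/(1+k).
With N = Mg cosθ, the no-slip condition f ≤ μN gives μ_min = f/N = k tanθ/(1+k).
μ_min = (2/3) × tan20.4° / 1.667 ≈ 0.149.

μ_min ≈ 0.149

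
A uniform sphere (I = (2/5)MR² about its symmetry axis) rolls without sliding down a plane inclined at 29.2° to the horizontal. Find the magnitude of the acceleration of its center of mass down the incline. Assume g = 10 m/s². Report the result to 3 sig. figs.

a ≈ 3.48 m/s²

Here I = (2/5)MR², so the shape factor k = I/(MR²) = 0.4.
Along the incline Mg sinθ − f = Ma, and torque about the center fR = Iα = kMR²(a/R) gives f = kMa.
Eliminating f: Mg sinθ = (1+k)Ma, so a = g sinθ/(1+k) = 10 × sin29.2° / 1.4 ≈ 3.48 m/s².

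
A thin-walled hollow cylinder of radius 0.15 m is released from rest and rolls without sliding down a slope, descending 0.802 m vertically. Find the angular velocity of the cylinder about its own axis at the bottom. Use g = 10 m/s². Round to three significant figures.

For this body I = MR², i.e. k = I/(MR²) = 1.
Since it rolls without slipping, ω = v/R and KE = ½Mv² + ½Iω² = ½(1+k)Mv² = Mv².
Energy conservation Mgh = ½(1+k)Mv² gives v = √(2gh/(1+k)) = √(2 × 10 × 0.802 / 2) = 2.832 m/s.
The angular speed follows from ω = v/R = 2.832/0.15 ≈ 18.9 rad/s.

ω ≈ 18.9 rad/s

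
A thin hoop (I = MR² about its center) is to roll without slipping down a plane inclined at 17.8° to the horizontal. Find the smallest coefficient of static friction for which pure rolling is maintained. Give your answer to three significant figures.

For this body I = MR², i.e. k = I/(MR²) = 1.
Translational: Mg sinθ − f = Ma. Rotational about the CM: fR = Iα = kMRa, so f = kMa.
These give a = g sinθ/(1+k) and the required friction f = kMg sinθ/(1+k).
The normal force is N = Mg cosθ, so μ_min = f/N = k tanθ/(1+k).
μ_min = 1 × tan17.8° / 2 ≈ 0.161.

μ_min ≈ 0.161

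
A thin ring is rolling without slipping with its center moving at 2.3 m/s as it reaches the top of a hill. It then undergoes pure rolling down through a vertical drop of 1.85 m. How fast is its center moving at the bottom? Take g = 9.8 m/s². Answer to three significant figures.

v ≈ 4.84 m/s

With I = MR², the ratio k = I/(MR²) is 1.
Pure rolling means v = ωR; then KE = ½Mv² + ½I(v/R)² = ½(1+k)Mv² = Mv².
Energy conservation: Mv₀² + Mgh = Mv², so v² = v₀² + 2gh/(1+k).
v = √(2.3² + 2×9.8×1.85/2) = √23.42 ≈ 4.84 m/s.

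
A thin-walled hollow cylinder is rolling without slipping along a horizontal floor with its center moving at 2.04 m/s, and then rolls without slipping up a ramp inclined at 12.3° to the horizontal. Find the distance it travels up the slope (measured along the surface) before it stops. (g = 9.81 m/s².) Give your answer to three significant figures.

Here I = MR², so the shape factor k = I/(MR²) = 1.
Rolling without slipping gives ω = v/R, so the total kinetic energy is ½Mv² + ½Iω² = ½(1+k)Mv² = Mv².
Setting this equal to Mgh gives the vertical rise h = (1+k)v₀²/(2g) = 2×2.04²/(2×9.81) = 0.4242 m.
Along the incline, d = h/sinθ = 0.4242/sin12.3° ≈ 1.99 m.

d ≈ 1.99 m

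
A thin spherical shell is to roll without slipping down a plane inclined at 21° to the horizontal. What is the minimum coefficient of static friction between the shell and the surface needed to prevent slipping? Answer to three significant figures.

μ_min ≈ 0.154

Here I = (2/3)MR², so the shape factor k = I/(MR²) = 2/3.
Translational: Mg sinθ − f = Ma. Rotational about the CM: fR = Iα = kMRa, so f = kMa.
These give a = g sinθ/(1+k) and the required friction f = kMg sinθ/(1+k).
With N = Mg cosθ, the no-slip condition f ≤ μN gives μ_min = f/N = k tanθ/(1+k).
μ_min = (2/3) × tan21° / 1.667 ≈ 0.154.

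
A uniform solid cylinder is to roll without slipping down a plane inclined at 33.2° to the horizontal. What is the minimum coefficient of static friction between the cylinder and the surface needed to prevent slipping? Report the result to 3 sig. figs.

The moment of inertia is (1/2)MR², giving k ≡ I/(MR²) = 0.5.
Newton's second law down the slope: Mg sinθ − f = Ma. The torque equation fR = Iα (with α = a/R) gives f = kMa.
These give a = g sinθ/(1+k) and the required friction f = kMg sinθ/(1+k).
The normal force is N = Mg cosθ, so μ_min = f/N = k tanθ/(1+k).
μ_min = 0.5 × tan33.2° / 1.5 ≈ 0.218.

μ_min ≈ 0.218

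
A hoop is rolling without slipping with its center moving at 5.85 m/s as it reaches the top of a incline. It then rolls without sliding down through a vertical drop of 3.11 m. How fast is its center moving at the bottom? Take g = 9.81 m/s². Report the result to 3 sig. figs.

With I = MR², the ratio k = I/(MR²) is 1.
Pure rolling means v = ωR; then KE = ½Mv² + ½I(v/R)² = ½(1+k)Mv² = Mv².
Conserving energy between top and bottom: Mv² = Mv₀² + Mgh, hence v² = v₀² + 2gh/(1+k).
v = √(5.85² + 2×9.81×3.11/2) = √64.73 ≈ 8.05 m/s.

v ≈ 8.05 m/s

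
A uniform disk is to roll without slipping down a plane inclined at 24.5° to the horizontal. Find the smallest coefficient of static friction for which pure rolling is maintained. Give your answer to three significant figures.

μ_min ≈ 0.152

With I = (1/2)MR², the ratio k = I/(MR²) is 0.5.
Along the incline Mg sinθ − f = Ma, and torque about the center fR = Iα = kMR²(a/R) gives f = kMa.
These give a = g sinθ/(1+k) and the required friction f = kMg sinθ/(1+k).
The normal force is N = Mg cosθ, so μ_min = f/N = k tanθ/(1+k).
μ_min = 0.5 × tan24.5° / 1.5 ≈ 0.152.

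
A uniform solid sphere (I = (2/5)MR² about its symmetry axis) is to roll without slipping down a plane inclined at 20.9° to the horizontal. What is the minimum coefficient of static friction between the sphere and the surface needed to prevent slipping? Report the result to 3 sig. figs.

For this body I = (2/5)MR², i.e. k = I/(MR²) = 0.4.
Translational: Mg sinθ − f = Ma. Rotational about the CM: fR = Iα = kMRa, so f = kMa.
These give a = g sinθ/(1+k) and the required friction f = kMg sinθ/(1+k).
With N = Mg cosθ, the no-slip condition f ≤ μN gives μ_min = f/N = k tanθ/(1+k).
μ_min = 0.4 × tan20.9° / 1.4 ≈ 0.109.

μ_min ≈ 0.109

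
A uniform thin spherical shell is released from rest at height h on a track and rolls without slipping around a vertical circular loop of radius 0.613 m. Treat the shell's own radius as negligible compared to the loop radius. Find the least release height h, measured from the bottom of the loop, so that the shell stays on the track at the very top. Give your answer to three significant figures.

For this body I = (2/3)MR², i.e. k = I/(MR²) = 2/3.
At the top, contact is just lost when gravity alone supplies the centripetal force: Mg = Mv_top²/r, i.e. v_top² = gr.
With ω = v/R, the kinetic energy at speed v is ½(1+k)Mv² = (5/6)Mv².
Energy conservation from release (height h) to the top (height 2r): Mgh = Mg(2r) + (5/6)M·gr.
Thus h_min = 2r + (1+k)r/2 = r(2 + 1.667/2) = 0.613 × 2.833 ≈ 1.74 m.

h_min ≈ 1.74 m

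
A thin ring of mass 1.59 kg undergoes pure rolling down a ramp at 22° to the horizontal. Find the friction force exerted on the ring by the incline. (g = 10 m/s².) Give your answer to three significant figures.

With I = MR², the ratio k = I/(MR²) is 1.
Translational: Mg sinθ − f = Ma. Rotational about the CM: fR = Iα = kMRa, so f = kMa.
Combining, a = g sinθ/(1+k) and f = kMa = kMg sinθ/(1+k).
f = 1 × 1.59 × 10 × sin22° / 2 ≈ 2.98 N.

f ≈ 2.98 N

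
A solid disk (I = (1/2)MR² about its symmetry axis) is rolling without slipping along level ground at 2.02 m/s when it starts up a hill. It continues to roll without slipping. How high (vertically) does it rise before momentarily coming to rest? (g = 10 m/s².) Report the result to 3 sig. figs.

With I = (1/2)MR², the ratio k = I/(MR²) is 0.5.
Pure rolling means v = ωR; then KE = ½Mv² + ½I(v/R)² = ½(1+k)Mv² = (3/4)Mv².
All of this converts to potential energy at the highest point: (3/4)Mv₀² = Mgh.
Thus h = (1+k)v₀²/(2g) = 1.5 × 2.02² / (2 × 10) ≈ 0.306 m.

h ≈ 0.306 m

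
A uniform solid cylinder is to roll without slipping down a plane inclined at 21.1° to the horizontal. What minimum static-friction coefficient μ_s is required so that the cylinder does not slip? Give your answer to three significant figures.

μ_min ≈ 0.129

The moment of inertia is (1/2)MR², giving k ≡ I/(MR²) = 0.5.
Along the incline Mg sinθ − f = Ma, and torque about the center fR = Iα = kMR²(a/R) gives f = kMa.
These give a = g sinθ/(1+k) and the required friction f = kMg sinθ/(1+k).
With N = Mg cosθ, the no-slip condition f ≤ μN gives μ_min = f/N = k tanθ/(1+k).
μ_min = 0.5 × tan21.1° / 1.5 ≈ 0.129.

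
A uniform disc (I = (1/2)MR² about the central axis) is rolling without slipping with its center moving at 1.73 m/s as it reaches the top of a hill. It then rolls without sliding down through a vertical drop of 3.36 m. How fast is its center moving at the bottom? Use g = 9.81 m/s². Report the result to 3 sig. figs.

Here I = (1/2)MR², so the shape factor k = I/(MR²) = 0.5.
Pure rolling means v = ωR; then KE = ½Mv² + ½I(v/R)² = ½(1+k)Mv² = (3/4)Mv².
Energy conservation: (3/4)Mv₀² + Mgh = (3/4)Mv², so v² = v₀² + 2gh/(1+k).
v = √(1.73² + 2×9.81×3.36/1.5) = √46.94 ≈ 6.85 m/s.

v ≈ 6.85 m/s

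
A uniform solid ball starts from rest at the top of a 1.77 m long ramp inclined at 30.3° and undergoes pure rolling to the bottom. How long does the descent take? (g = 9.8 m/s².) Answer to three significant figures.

Here I = (2/5)MR², so the shape factor k = I/(MR²) = 0.4.
Newton's second law down the slope: Mg sinθ − f = Ma. The torque equation fR = Iα (with α = a/R) gives f = kMa.
Hence a = g sinθ/(1+k) = 9.8×sin30.3°/1.4 = 3.532 m/s².
With constant a from rest, t = √(2L/a) = √(2·1.77/3.532) ≈ 1.00 s.

t ≈ 1.00 s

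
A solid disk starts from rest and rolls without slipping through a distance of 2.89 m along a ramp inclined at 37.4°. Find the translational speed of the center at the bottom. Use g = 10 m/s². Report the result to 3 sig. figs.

v ≈ 4.84 m/s

Here I = (1/2)MR², so the shape factor k = I/(MR²) = 0.5.
The rolling condition ω = v/R makes the rotational term ½I(v/R)² = ½kMv², so KE_total = ½(1+k)Mv² = (3/4)Mv².
The vertical drop is h = L sinθ = 2.89 × sin37.4° = 1.755 m.
Setting Mgh = (3/4)Mv² gives v = √(2gh/(1+k)) = √(2·10·1.755/1.5) ≈ 4.84 m/s.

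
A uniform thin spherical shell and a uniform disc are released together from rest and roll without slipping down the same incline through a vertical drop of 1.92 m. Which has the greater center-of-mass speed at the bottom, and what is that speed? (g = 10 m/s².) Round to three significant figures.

For rolling without slipping, Mgh = ½(1+k)Mv² where k = I/(MR²), so v = √(2gh/(1+k)).
Uniform thin spherical shell: k = 2/3, giving v = √(2×10×1.92/1.667) = 4.8 m/s.
Uniform disc: k = 0.5, giving v = √(2×10×1.92/1.5) = 5.06 m/s.
The smaller k wins: the uniform disc, at ≈ 5.06 m/s.

the uniform disc, at v ≈ 5.06 m/s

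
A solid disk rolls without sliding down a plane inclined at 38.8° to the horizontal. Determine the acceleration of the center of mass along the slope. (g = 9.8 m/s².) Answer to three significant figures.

a ≈ 4.09 m/s²

For this body I = (1/2)MR², i.e. k = I/(MR²) = 0.5.
Newton's second law down the slope: Mg sinθ − f = Ma. The torque equation fR = Iα (with α = a/R) gives f = kMa.
Eliminating f: Mg sinθ = (1+k)Ma, so a = g sinθ/(1+k) = 9.8 × sin38.8° / 1.5 ≈ 4.09 m/s².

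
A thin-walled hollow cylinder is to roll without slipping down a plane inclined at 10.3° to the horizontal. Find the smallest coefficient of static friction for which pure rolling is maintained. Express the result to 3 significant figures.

Here I = MR², so the shape factor k = I/(MR²) = 1.
Newton's second law down the slope: Mg sinθ − f = Ma. The torque equation fR = Iα (with α = a/R) gives f = kMa.
These give a = g sinθ/(1+k) and the required friction f = kMg sinθ/(1+k).
With N = Mg cosθ, the no-slip condition f ≤ μN gives μ_min = f/N = k tanθ/(1+k).
μ_min = 1 × tan10.3° / 2 ≈ 0.0909.

μ_min ≈ 0.0909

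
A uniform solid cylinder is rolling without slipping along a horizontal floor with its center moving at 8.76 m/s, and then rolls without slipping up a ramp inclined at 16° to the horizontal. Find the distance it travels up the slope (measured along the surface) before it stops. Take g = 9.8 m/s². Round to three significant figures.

For this body I = (1/2)MR², i.e. k = I/(MR²) = 0.5.
Since it rolls without slipping, ω = v/R and KE = ½Mv² + ½Iω² = ½(1+k)Mv² = (3/4)Mv².
Setting this equal to Mgh gives the vertical rise h = (1+k)v₀²/(2g) = 1.5×8.76²/(2×9.8) = 5.873 m.
Along the incline, d = h/sinθ = 5.873/sin16° ≈ 21.3 m.

d ≈ 21.3 m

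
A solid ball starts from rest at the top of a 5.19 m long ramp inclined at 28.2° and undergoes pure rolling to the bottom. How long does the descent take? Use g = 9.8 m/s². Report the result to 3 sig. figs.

Here I = (2/5)MR², so the shape factor k = I/(MR²) = 0.4.
Newton's second law down the slope: Mg sinθ − f = Ma. The torque equation fR = Iα (with α = a/R) gives f = kMa.
Hence a = g sinθ/(1+k) = 9.8×sin28.2°/1.4 = 3.308 m/s².
With constant a from rest, t = √(2L/a) = √(2·5.19/3.308) ≈ 1.77 s.

t ≈ 1.77 s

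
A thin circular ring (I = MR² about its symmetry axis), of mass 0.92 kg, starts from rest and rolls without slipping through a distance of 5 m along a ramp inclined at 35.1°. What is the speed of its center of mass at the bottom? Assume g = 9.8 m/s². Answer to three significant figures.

With I = MR², the ratio k = I/(MR²) is 1.
Since it rolls without slipping, ω = v/R and KE = ½Mv² + ½Iω² = ½(1+k)Mv² = Mv².
The vertical drop is h = L sinθ = 5 × sin35.1° = 2.875 m.
Setting Mgh = Mv² gives v = √(2gh/(1+k)) = √(2·9.8·2.875/2) ≈ 5.31 m/s.

v ≈ 5.31 m/s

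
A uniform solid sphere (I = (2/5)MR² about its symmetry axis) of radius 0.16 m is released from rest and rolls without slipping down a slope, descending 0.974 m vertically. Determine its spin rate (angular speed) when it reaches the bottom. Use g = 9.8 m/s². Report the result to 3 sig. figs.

ω ≈ 23.1 rad/s

The moment of inertia is (2/5)MR², giving k ≡ I/(MR²) = 0.4.
Since it rolls without slipping, ω = v/R and KE = ½Mv² + ½Iω² = ½(1+k)Mv² = (7/10)Mv².
Energy conservation Mgh = ½(1+k)Mv² gives v = √(2gh/(1+k)) = √(2 × 9.8 × 0.974 / 1.4) = 3.693 m/s.
The angular speed follows from ω = v/R = 3.693/0.16 ≈ 23.1 rad/s.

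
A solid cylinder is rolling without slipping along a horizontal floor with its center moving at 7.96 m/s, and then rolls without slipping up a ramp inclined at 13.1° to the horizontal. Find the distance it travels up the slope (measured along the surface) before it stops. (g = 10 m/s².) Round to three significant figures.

Here I = (1/2)MR², so the shape factor k = I/(MR²) = 0.5.
Since it rolls without slipping, ω = v/R and KE = ½Mv² + ½Iω² = ½(1+k)Mv² = (3/4)Mv².
Setting this equal to Mgh gives the vertical rise h = (1+k)v₀²/(2g) = 1.5×7.96²/(2×10) = 4.752 m.
Along the incline, d = h/sinθ = 4.752/sin13.1° ≈ 21.0 m.

d ≈ 21.0 m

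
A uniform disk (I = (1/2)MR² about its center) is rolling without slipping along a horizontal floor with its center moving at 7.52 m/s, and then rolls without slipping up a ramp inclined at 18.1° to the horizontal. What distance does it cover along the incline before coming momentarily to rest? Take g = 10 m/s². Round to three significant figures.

d ≈ 13.7 m

Here I = (1/2)MR², so the shape factor k = I/(MR²) = 0.5.
Since it rolls without slipping, ω = v/R and KE = ½Mv² + ½Iω² = ½(1+k)Mv² = (3/4)Mv².
Setting this equal to Mgh gives the vertical rise h = (1+k)v₀²/(2g) = 1.5×7.52²/(2×10) = 4.241 m.
Along the incline, d = h/sinθ = 4.241/sin18.1° ≈ 13.7 m.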